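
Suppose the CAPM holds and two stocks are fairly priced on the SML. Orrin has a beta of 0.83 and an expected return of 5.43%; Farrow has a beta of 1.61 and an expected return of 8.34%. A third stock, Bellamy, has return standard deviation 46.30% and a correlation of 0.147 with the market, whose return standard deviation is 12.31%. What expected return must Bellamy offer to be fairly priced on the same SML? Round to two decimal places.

MRP = (8.34% − 5.43%) / (1.61 − 0.83) = 3.7308%
R_f = 5.43% − 0.83 × 3.7308% = 2.3334%
β_Bellamy = ρ·σ_i/σ_m = 0.147 × 46.30 / 12.31 = 0.5529
E(R_Bellamy) = R_f + β × MRP = 2.3334% + 0.5529 × 3.7308% = 4.40%

4.40%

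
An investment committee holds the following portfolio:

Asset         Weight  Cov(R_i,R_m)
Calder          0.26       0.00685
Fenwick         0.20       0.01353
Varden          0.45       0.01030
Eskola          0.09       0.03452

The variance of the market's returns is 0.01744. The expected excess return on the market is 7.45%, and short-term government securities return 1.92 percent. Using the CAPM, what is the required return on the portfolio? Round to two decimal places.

β_Calder = 0.00685 / 0.01744 = 0.3928
β_Fenwick = 0.01353 / 0.01744 = 0.7758
β_Varden = 0.01030 / 0.01744 = 0.5906
β_Eskola = 0.03452 / 0.01744 = 1.9794
β_P = Σ w_i β_i = 0.26×0.3928 + 0.20×0.7758 + 0.45×0.5906 + 0.09×1.9794 = 0.7012
E(R_P) = R_f + β_P × MRP = 1.92% + 0.7012 × 7.45% = 7.14%

7.14%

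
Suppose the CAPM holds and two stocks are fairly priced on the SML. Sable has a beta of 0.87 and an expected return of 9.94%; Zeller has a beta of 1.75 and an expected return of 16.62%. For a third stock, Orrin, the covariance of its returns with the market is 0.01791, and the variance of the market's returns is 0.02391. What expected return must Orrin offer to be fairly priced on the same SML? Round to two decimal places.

MRP = (16.62% − 9.94%) / (1.75 − 0.87) = 7.5909%
R_f = 9.94% − 0.87 × 7.5909% = 3.3359%
β_Orrin = Cov / Var(R_m) = 0.01791 / 0.02391 = 0.7491
E(R_Orrin) = R_f + β × MRP = 3.3359% + 0.7491 × 7.5909% = 9.02%

9.02%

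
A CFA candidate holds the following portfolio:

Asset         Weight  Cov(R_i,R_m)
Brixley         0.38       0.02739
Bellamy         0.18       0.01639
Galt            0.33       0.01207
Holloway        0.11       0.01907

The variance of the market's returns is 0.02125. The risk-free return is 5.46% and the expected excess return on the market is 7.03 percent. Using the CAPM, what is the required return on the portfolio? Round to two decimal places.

β_Brixley = 0.02739 / 0.02125 = 1.2889
β_Bellamy = 0.01639 / 0.02125 = 0.7713
β_Galt = 0.01207 / 0.02125 = 0.5680
β_Holloway = 0.01907 / 0.02125 = 0.8974
β_P = Σ w_i β_i = 0.38×1.2889 + 0.18×0.7713 + 0.33×0.5680 + 0.11×0.8974 = 0.9148
E(R_P) = R_f + β_P × MRP = 5.46% + 0.9148 × 7.03% = 11.89%

11.89%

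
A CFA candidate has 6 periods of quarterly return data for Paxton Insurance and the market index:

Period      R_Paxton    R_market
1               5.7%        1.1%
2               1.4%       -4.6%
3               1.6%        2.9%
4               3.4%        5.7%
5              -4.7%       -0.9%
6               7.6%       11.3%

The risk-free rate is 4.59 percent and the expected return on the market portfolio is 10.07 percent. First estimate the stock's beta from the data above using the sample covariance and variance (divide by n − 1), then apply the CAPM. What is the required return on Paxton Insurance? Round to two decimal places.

7.31%

Mean R_i = (5.7 + 1.4 + 1.6 + 3.4 − 4.7 + 7.6) / 6 = 2.5000%
Mean R_m = (1.1 − 4.6 + 2.9 + 5.7 − 0.9 + 11.3) / 6 = 2.5833%
Σ(R_i − R̄_i)(R_m − R̄_m) = 75.2100  ⇒  Cov = 75.2100 / 5 = 15.0420
Σ(R_m − R̄_m)² = 151.7283  ⇒  Var(R_m) = 151.7283 / 5 = 30.3457
β = Cov / Var(R_m) = 15.0420 / 30.3457 = 0.4957
MRP = 10.07% − 4.59% = 5.48%
E(R) = R_f + β × MRP = 4.59% + 0.4957 × 5.48% = 7.31%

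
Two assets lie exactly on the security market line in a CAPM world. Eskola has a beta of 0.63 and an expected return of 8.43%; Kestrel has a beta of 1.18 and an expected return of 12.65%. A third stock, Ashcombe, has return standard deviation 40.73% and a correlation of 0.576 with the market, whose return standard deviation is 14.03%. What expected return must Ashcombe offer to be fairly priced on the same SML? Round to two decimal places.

16.43%

MRP = (12.65% − 8.43%) / (1.18 − 0.63) = 7.6727%
R_f = 8.43% − 0.63 × 7.6727% = 3.5962%
β_Ashcombe = ρ·σ_i/σ_m = 0.576 × 40.73 / 14.03 = 1.6722
E(R_Ashcombe) = R_f + β × MRP = 3.5962% + 1.6722 × 7.6727% = 16.43%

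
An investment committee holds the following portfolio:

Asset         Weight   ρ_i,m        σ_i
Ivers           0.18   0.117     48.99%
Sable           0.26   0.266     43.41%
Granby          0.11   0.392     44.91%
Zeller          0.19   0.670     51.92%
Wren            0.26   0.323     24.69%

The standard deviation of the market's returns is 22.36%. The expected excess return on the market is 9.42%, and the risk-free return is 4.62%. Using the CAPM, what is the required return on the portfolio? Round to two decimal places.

10.79%

β_Ivers = 0.117 × 48.99% / 22.36% = 0.2563
β_Sable = 0.266 × 43.41% / 22.36% = 0.5164
β_Granby = 0.392 × 44.91% / 22.36% = 0.7873
β_Zeller = 0.670 × 51.92% / 22.36% = 1.5557
β_Wren = 0.323 × 24.69% / 22.36% = 0.3567
β_P = Σ w_i β_i = 0.18×0.2563 + 0.26×0.5164 + 0.11×0.7873 + 0.19×1.5557 + 0.26×0.3567 = 0.6553
E(R_P) = R_f + β_P × MRP = 4.62% + 0.6553 × 9.42% = 10.79%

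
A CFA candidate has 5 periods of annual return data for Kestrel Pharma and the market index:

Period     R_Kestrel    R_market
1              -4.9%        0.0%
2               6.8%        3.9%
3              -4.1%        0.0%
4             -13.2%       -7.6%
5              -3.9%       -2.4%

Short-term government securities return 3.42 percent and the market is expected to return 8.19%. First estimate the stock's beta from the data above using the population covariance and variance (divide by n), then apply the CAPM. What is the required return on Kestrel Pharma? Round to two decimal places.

10.96%

Mean R_i = (-4.9 + 6.8 − 4.1 − 13.2 − 3.9) / 5 = -3.8600%
Mean R_m = (0.0 + 3.9 + 0.0 − 7.6 − 2.4) / 5 = -1.2200%
Σ(R_i − R̄_i)(R_m − R̄_m) = 112.6540  ⇒  Cov = 112.6540 / 5 = 22.5308
Σ(R_m − R̄_m)² = 71.2880  ⇒  Var(R_m) = 71.2880 / 5 = 14.2576
β = Cov / Var(R_m) = 22.5308 / 14.2576 = 1.5803
MRP = 8.19% − 3.42% = 4.77%
E(R) = R_f + β × MRP = 3.42% + 1.5803 × 4.77% = 10.96%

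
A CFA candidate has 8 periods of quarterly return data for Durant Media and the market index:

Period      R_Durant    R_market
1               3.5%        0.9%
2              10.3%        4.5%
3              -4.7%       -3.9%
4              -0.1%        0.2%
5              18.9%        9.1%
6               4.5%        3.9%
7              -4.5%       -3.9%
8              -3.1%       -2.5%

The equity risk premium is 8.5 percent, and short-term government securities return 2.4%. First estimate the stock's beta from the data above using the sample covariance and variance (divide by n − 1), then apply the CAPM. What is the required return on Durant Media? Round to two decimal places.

17.24%

Mean R_i = (3.5 + 10.3 − 4.7 − 0.1 + 18.9 + 4.5 − 4.5 − 3.1) / 8 = 3.1000%
Mean R_m = (0.9 + 4.5 − 3.9 + 0.2 + 9.1 + 3.9 − 3.9 − 2.5) / 8 = 1.0375%
Σ(R_i − R̄_i)(R_m − R̄_m) = 256.9200  ⇒  Cov = 256.9200 / 7 = 36.7029
Σ(R_m − R̄_m)² = 147.1788  ⇒  Var(R_m) = 147.1788 / 7 = 21.0255
β = Cov / Var(R_m) = 36.7029 / 21.0255 = 1.7456
E(R) = R_f + β × MRP = 2.4% + 1.7456 × 8.5% = 17.24%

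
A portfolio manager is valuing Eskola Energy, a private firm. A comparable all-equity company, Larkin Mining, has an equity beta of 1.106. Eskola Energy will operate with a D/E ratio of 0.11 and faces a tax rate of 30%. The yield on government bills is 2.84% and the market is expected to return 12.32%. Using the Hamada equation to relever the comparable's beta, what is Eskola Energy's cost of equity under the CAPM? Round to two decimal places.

14.13%

β_L = β_U × [1 + (1 − t)(D/E)] = 1.106 × [1 + (1 − 0.30) × 0.11]
    = 1.106 × [1 + 0.70 × 0.11] = 1.106 × 1.0770 = 1.1912
MRP = 12.32% − 2.84% = 9.48%
E(R) = R_f + β_L × MRP = 2.84% + 1.1912 × 9.48% = 14.13%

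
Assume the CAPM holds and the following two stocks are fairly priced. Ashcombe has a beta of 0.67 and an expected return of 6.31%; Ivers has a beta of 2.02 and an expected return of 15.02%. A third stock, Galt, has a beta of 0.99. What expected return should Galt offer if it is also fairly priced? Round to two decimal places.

MRP (SML slope) = (15.02% − 6.31%) / (2.02 − 0.67) = 8.71% / 1.35 = 6.4519%
R_f (intercept) = 6.31% − 0.67 × 6.4519% = 1.9872%
E(R_Galt) = R_f + β × MRP = 1.9872% + 0.99 × 6.4519% = 8.37%

8.37%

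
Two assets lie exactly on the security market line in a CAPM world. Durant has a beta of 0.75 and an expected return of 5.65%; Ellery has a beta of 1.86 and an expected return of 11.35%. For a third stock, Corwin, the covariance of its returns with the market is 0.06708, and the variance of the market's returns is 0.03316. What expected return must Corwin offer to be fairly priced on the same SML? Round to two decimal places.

MRP = (11.35% − 5.65%) / (1.86 − 0.75) = 5.1351%
R_f = 5.65% − 0.75 × 5.1351% = 1.7987%
β_Corwin = Cov / Var(R_m) = 0.06708 / 0.03316 = 2.0229
E(R_Corwin) = R_f + β × MRP = 1.7987% + 2.0229 × 5.1351% = 12.19%

12.19%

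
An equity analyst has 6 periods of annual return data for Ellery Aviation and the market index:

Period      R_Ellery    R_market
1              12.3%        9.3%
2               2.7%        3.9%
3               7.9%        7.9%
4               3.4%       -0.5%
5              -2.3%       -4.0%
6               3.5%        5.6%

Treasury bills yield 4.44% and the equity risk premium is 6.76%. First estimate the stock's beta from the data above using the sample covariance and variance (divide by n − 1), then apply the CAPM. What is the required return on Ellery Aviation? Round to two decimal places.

10.32%

Mean R_i = (12.3 + 2.7 + 7.9 + 3.4 − 2.3 + 3.5) / 6 = 4.5833%
Mean R_m = (9.3 + 3.9 + 7.9 − 0.5 − 4.0 + 5.6) / 6 = 3.7000%
Σ(R_i − R̄_i)(R_m − R̄_m) = 112.6800  ⇒  Cov = 112.6800 / 5 = 22.5360
Σ(R_m − R̄_m)² = 129.5800  ⇒  Var(R_m) = 129.5800 / 5 = 25.9160
β = Cov / Var(R_m) = 22.5360 / 25.9160 = 0.8696
E(R) = R_f + β × MRP = 4.44% + 0.8696 × 6.76% = 10.32%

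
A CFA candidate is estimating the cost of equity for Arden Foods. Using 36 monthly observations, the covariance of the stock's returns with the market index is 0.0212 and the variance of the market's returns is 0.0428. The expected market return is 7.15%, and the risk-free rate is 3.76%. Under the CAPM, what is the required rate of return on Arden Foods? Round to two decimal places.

5.44%

β = Cov(R_i, R_m) / Var(R_m) = 0.0212 / 0.0428 = 0.4953
MRP = 7.15% − 3.76% = 3.39%
E(R) = R_f + β × MRP = 3.76% + 0.4953 × 3.39% = 5.44%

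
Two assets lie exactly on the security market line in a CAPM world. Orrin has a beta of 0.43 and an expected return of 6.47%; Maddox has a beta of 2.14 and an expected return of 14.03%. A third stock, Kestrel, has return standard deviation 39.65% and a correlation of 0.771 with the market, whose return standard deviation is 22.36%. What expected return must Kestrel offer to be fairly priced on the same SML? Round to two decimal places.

MRP = (14.03% − 6.47%) / (2.14 − 0.43) = 4.4211%
R_f = 6.47% − 0.43 × 4.4211% = 4.5689%
β_Kestrel = ρ·σ_i/σ_m = 0.771 × 39.65 / 22.36 = 1.3672
E(R_Kestrel) = R_f + β × MRP = 4.5689% + 1.3672 × 4.4211% = 10.61%

10.61%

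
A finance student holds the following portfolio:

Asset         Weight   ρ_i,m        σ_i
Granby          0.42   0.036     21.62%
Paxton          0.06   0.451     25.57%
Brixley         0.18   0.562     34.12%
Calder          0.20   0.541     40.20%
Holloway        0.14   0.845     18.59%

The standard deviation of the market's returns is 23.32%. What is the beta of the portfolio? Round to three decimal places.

β_Granby = 0.036 × 21.62% / 23.32% = 0.0334
β_Paxton = 0.451 × 25.57% / 23.32% = 0.4945
β_Brixley = 0.562 × 34.12% / 23.32% = 0.8223
β_Calder = 0.541 × 40.20% / 23.32% = 0.9326
β_Holloway = 0.845 × 18.59% / 23.32% = 0.6736
β_P = Σ w_i β_i = 0.42×0.0334 + 0.06×0.4945 + 0.18×0.8223 + 0.20×0.9326 + 0.14×0.6736 = 0.4725

0.473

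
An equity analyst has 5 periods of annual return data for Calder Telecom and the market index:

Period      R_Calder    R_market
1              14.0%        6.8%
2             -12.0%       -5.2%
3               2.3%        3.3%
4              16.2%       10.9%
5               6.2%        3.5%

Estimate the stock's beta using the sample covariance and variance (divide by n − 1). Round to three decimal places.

Mean R_i = (14.0 − 12.0 + 2.3 + 16.2 + 6.2) / 5 = 5.3400%
Mean R_m = (6.8 − 5.2 + 3.3 + 10.9 + 3.5) / 5 = 3.8600%
Σ(R_i − R̄_i)(R_m − R̄_m) = 260.4080  ⇒  Cov = 260.4080 / 4 = 65.1020
Σ(R_m − R̄_m)² = 140.7320  ⇒  Var(R_m) = 140.7320 / 4 = 35.1830
β = Cov / Var(R_m) = 65.1020 / 35.1830 = 1.8504

1.850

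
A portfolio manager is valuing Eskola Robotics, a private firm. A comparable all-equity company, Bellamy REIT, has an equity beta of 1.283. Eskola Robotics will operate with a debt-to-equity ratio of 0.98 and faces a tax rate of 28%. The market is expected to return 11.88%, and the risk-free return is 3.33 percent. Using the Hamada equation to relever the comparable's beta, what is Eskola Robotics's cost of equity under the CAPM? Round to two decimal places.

22.04%

β_L = β_U × [1 + (1 − t)(D/E)] = 1.283 × [1 + (1 − 0.28) × 0.98]
    = 1.283 × [1 + 0.72 × 0.98] = 1.283 × 1.7056 = 2.1883
MRP = 11.88% − 3.33% = 8.55%
E(R) = R_f + β_L × MRP = 3.33% + 2.1883 × 8.55% = 22.04%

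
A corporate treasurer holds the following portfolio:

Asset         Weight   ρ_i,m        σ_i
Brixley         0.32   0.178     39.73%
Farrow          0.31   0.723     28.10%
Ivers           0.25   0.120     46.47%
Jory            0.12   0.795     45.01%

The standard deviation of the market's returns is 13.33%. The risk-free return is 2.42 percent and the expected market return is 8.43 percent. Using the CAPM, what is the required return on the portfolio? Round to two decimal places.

8.84%

β_Brixley = 0.178 × 39.73% / 13.33% = 0.5305
β_Farrow = 0.723 × 28.10% / 13.33% = 1.5241
β_Ivers = 0.120 × 46.47% / 13.33% = 0.4183
β_Jory = 0.795 × 45.01% / 13.33% = 2.6844
β_P = Σ w_i β_i = 0.32×0.5305 + 0.31×1.5241 + 0.25×0.4183 + 0.12×2.6844 = 1.0689
MRP = 8.43% − 2.42% = 6.01%
E(R_P) = R_f + β_P × MRP = 2.42% + 1.0689 × 6.01% = 8.84%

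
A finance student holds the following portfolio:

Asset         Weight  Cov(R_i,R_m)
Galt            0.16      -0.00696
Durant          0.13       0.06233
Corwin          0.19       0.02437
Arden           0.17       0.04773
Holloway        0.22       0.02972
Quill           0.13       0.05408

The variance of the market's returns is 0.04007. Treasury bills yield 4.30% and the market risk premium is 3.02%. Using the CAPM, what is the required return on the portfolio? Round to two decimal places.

6.81%

β_Galt = -0.00696 / 0.04007 = -0.1737
β_Durant = 0.06233 / 0.04007 = 1.5555
β_Corwin = 0.02437 / 0.04007 = 0.6082
β_Arden = 0.04773 / 0.04007 = 1.1912
β_Holloway = 0.02972 / 0.04007 = 0.7417
β_Quill = 0.05408 / 0.04007 = 1.3496
β_P = Σ w_i β_i = 0.16×-0.1737 + 0.13×1.5555 + 0.19×0.6082 + 0.17×1.1912 + 0.22×0.7417 + 0.13×1.3496 = 0.8311
E(R_P) = R_f + β_P × MRP = 4.30% + 0.8311 × 3.02% = 6.81%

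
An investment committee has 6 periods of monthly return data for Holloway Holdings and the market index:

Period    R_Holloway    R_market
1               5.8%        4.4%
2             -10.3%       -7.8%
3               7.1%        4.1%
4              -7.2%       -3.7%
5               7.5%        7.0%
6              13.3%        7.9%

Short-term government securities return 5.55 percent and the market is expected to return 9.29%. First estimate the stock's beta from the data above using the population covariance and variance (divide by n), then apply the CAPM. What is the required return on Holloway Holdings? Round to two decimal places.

Mean R_i = (5.8 − 10.3 + 7.1 − 7.2 + 7.5 + 13.3) / 6 = 2.7000%
Mean R_m = (4.4 − 7.8 + 4.1 − 3.7 + 7.0 + 7.9) / 6 = 1.9833%
Σ(R_i − R̄_i)(R_m − R̄_m) = 287.0500  ⇒  Cov = 287.0500 / 6 = 47.8417
Σ(R_m − R̄_m)² = 198.5083  ⇒  Var(R_m) = 198.5083 / 6 = 33.0847
β = Cov / Var(R_m) = 47.8417 / 33.0847 = 1.4460
MRP = 9.29% − 5.55% = 3.74%
E(R) = R_f + β × MRP = 5.55% + 1.4460 × 3.74% = 10.96%

10.96%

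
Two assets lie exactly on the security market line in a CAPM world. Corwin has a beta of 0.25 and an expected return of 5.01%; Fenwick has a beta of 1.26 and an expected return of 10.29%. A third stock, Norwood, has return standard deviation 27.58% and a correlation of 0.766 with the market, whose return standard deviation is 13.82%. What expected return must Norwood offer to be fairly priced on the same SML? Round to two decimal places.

MRP = (10.29% − 5.01%) / (1.26 − 0.25) = 5.2277%
R_f = 5.01% − 0.25 × 5.2277% = 3.7031%
β_Norwood = ρ·σ_i/σ_m = 0.766 × 27.58 / 13.82 = 1.5287
E(R_Norwood) = R_f + β × MRP = 3.7031% + 1.5287 × 5.2277% = 11.69%

11.69%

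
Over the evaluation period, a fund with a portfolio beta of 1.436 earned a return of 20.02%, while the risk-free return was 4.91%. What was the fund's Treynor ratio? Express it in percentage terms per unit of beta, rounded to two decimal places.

10.52%

Treynor = (R_P − R_f) / β_P = (20.02% − 4.91%) / 1.4360 = 15.11% / 1.4360 = 10.52%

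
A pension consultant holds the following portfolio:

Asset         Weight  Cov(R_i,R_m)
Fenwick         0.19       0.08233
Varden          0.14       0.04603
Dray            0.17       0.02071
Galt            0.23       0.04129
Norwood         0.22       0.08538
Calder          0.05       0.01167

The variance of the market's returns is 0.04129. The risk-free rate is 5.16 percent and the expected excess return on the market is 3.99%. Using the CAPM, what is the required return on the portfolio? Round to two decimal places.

β_Fenwick = 0.08233 / 0.04129 = 1.9939
β_Varden = 0.04603 / 0.04129 = 1.1148
β_Dray = 0.02071 / 0.04129 = 0.5016
β_Galt = 0.04129 / 0.04129 = 1.0000
β_Norwood = 0.08538 / 0.04129 = 2.0678
β_Calder = 0.01167 / 0.04129 = 0.2826
β_P = Σ w_i β_i = 0.19×1.9939 + 0.14×1.1148 + 0.17×0.5016 + 0.23×1.0000 + 0.22×2.0678 + 0.05×0.2826 = 1.3192
E(R_P) = R_f + β_P × MRP = 5.16% + 1.3192 × 3.99% = 10.42%

10.42%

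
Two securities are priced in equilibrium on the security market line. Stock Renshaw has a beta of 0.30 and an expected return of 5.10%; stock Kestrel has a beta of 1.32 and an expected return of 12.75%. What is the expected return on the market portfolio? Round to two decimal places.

10.35%

Both satisfy E(R) = R_f + β·MRP, so the slope of the SML is
MRP = (12.75% − 5.10%) / (1.32 − 0.30) = 7.65% / 1.02 = 7.5000%
R_f = E(R_Renshaw) − β_Renshaw·MRP = 5.10% − 0.30 × 7.5000% = 2.8500%
E(R_m) = R_f + MRP = 2.8500% + 7.5000% = 10.35%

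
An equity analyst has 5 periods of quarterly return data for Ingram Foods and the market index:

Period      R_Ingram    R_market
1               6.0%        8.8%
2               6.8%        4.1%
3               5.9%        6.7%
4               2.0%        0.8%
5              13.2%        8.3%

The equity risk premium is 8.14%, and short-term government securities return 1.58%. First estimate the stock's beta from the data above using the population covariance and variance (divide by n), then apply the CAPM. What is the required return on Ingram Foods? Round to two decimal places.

Mean R_i = (6.0 + 6.8 + 5.9 + 2.0 + 13.2) / 5 = 6.7800%
Mean R_m = (8.8 + 4.1 + 6.7 + 0.8 + 8.3) / 5 = 5.7400%
Σ(R_i − R̄_i)(R_m − R̄_m) = 36.7840  ⇒  Cov = 36.7840 / 5 = 7.3568
Σ(R_m − R̄_m)² = 43.9320  ⇒  Var(R_m) = 43.9320 / 5 = 8.7864
β = Cov / Var(R_m) = 7.3568 / 8.7864 = 0.8373
E(R) = R_f + β × MRP = 1.58% + 0.8373 × 8.14% = 8.40%

8.40%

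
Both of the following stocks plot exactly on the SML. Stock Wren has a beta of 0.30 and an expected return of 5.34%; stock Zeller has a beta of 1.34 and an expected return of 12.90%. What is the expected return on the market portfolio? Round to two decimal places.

Both satisfy E(R) = R_f + β·MRP, so the slope of the SML is
MRP = (12.90% − 5.34%) / (1.34 − 0.30) = 7.56% / 1.04 = 7.2692%
R_f = E(R_Wren) − β_Wren·MRP = 5.34% − 0.30 × 7.2692% = 3.1592%
E(R_m) = R_f + MRP = 3.1592% + 7.2692% = 10.43%

10.43%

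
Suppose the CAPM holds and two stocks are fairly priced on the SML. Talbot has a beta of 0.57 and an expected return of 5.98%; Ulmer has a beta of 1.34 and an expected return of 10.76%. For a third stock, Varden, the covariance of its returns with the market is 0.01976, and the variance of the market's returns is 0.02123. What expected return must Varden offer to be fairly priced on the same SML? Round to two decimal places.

8.22%

MRP = (10.76% − 5.98%) / (1.34 − 0.57) = 6.2078%
R_f = 5.98% − 0.57 × 6.2078% = 2.4416%
β_Varden = Cov / Var(R_m) = 0.01976 / 0.02123 = 0.9308
E(R_Varden) = R_f + β × MRP = 2.4416% + 0.9308 × 6.2078% = 8.22%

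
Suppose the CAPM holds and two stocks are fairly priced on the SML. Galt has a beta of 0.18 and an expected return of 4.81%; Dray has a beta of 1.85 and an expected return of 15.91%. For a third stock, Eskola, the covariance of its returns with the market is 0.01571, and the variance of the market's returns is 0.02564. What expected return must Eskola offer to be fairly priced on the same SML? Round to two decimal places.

7.69%

MRP = (15.91% − 4.81%) / (1.85 − 0.18) = 6.6467%
R_f = 4.81% − 0.18 × 6.6467% = 3.6136%
β_Eskola = Cov / Var(R_m) = 0.01571 / 0.02564 = 0.6127
E(R_Eskola) = R_f + β × MRP = 3.6136% + 0.6127 × 6.6467% = 7.69%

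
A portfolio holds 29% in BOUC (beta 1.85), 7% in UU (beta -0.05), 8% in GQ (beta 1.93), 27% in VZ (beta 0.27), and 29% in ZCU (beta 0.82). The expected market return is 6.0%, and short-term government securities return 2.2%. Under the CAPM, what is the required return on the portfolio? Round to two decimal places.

β_P = Σ w_i β_i = 0.29×1.85 + 0.07×-0.05 + 0.08×1.93 + 0.27×0.27 + 0.29×0.82 = 0.9981
MRP = 6.0% − 2.2% = 3.80%
E(R_P) = R_f + β_P × MRP = 2.2% + 0.9981 × 3.8% = 5.99%

5.99%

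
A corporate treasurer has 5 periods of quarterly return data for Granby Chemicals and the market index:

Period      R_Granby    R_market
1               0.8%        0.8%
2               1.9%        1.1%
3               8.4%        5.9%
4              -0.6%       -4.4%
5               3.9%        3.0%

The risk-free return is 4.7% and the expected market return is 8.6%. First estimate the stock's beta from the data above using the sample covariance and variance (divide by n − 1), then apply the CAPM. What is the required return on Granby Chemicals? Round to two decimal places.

8.01%

Mean R_i = (0.8 + 1.9 + 8.4 − 0.6 + 3.9) / 5 = 2.8800%
Mean R_m = (0.8 + 1.1 + 5.9 − 4.4 + 3.0) / 5 = 1.2800%
Σ(R_i − R̄_i)(R_m − R̄_m) = 48.1980  ⇒  Cov = 48.1980 / 4 = 12.0495
Σ(R_m − R̄_m)² = 56.8280  ⇒  Var(R_m) = 56.8280 / 4 = 14.2070
β = Cov / Var(R_m) = 12.0495 / 14.2070 = 0.8481
MRP = 8.6% − 4.7% = 3.90%
E(R) = R_f + β × MRP = 4.7% + 0.8481 × 3.9% = 8.01%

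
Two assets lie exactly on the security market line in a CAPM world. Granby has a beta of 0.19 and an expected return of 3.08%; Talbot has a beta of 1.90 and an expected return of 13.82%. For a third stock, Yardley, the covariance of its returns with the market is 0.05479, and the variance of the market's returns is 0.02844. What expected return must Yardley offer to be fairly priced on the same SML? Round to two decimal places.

13.99%

MRP = (13.82% − 3.08%) / (1.90 − 0.19) = 6.2807%
R_f = 3.08% − 0.19 × 6.2807% = 1.8867%
β_Yardley = Cov / Var(R_m) = 0.05479 / 0.02844 = 1.9265
E(R_Yardley) = R_f + β × MRP = 1.8867% + 1.9265 × 6.2807% = 13.99%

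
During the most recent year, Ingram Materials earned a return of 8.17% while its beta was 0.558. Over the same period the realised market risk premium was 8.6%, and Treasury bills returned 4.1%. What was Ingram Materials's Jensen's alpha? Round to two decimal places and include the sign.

-0.73%

CAPM benchmark = R_f + β(R_m − R_f) = 4.1% + 0.558 × 8.6% = 8.8988%
α = actual − benchmark = 8.17% − 8.8988% = -0.73%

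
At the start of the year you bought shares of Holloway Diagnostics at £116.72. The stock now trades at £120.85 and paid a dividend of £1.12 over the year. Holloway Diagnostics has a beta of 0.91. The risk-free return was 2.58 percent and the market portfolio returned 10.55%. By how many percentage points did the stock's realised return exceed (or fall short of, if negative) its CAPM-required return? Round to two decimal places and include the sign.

-5.33%

Realised HPR = (P1 + D1 − P0) / P0 = (120.85 + 1.12 − 116.72) / 116.72 = 5.25 / 116.72 = 4.4979%
MRP = 10.55% − 2.58% = 7.97%
CAPM required = R_f + β·MRP = 2.58% + 0.91 × 7.97% = 9.8327%
α = realised − required = 4.4979% − 9.8327% = -5.33%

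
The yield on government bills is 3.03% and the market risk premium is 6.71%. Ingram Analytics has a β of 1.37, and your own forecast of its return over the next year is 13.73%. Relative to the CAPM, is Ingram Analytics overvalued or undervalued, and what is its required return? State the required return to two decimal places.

Required return = R_f + β·MRP = 3.03% + 1.37 × 6.71% = 12.22%
Forecast 13.73% > required 12.22% → the stock plots above the SML → undervalued.

Undervalued; required return 12.22%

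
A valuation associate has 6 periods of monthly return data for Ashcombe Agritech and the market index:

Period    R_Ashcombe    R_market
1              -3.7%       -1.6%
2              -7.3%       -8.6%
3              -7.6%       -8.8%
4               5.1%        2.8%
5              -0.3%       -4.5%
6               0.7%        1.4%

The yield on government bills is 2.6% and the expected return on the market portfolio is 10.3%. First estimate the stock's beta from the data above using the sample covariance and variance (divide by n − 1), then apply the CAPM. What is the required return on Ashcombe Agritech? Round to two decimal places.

Mean R_i = (-3.7 − 7.3 − 7.6 + 5.1 − 0.3 + 0.7) / 6 = -2.1833%
Mean R_m = (-1.6 − 8.6 − 8.8 + 2.8 − 4.5 + 1.4) / 6 = -3.2167%
Σ(R_i − R̄_i)(R_m − R̄_m) = 110.0517  ⇒  Cov = 110.0517 / 5 = 22.0103
Σ(R_m − R̄_m)² = 121.9283  ⇒  Var(R_m) = 121.9283 / 5 = 24.3857
β = Cov / Var(R_m) = 22.0103 / 24.3857 = 0.9026
MRP = 10.3% − 2.6% = 7.70%
E(R) = R_f + β × MRP = 2.6% + 0.9026 × 7.7% = 9.55%

9.55%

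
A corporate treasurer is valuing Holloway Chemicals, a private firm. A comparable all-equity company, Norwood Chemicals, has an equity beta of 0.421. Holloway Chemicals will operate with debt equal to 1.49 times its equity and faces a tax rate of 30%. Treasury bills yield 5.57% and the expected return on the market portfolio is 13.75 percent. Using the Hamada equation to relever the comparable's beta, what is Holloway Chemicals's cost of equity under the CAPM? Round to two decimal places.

β_L = β_U × [1 + (1 − t)(D/E)] = 0.421 × [1 + (1 − 0.30) × 1.49]
    = 0.421 × [1 + 0.70 × 1.49] = 0.421 × 2.0430 = 0.8601
MRP = 13.75% − 5.57% = 8.18%
E(R) = R_f + β_L × MRP = 5.57% + 0.8601 × 8.18% = 12.61%

12.61%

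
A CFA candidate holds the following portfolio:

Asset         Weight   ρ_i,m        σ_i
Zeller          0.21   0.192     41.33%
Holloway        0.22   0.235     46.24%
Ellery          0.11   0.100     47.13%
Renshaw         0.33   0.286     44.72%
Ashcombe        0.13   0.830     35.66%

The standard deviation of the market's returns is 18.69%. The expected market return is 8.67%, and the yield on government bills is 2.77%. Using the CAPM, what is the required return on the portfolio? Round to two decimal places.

β_Zeller = 0.192 × 41.33% / 18.69% = 0.4246
β_Holloway = 0.235 × 46.24% / 18.69% = 0.5814
β_Ellery = 0.100 × 47.13% / 18.69% = 0.2522
β_Renshaw = 0.286 × 44.72% / 18.69% = 0.6843
β_Ashcombe = 0.830 × 35.66% / 18.69% = 1.5836
β_P = Σ w_i β_i = 0.21×0.4246 + 0.22×0.5814 + 0.11×0.2522 + 0.33×0.6843 + 0.13×1.5836 = 0.6765
MRP = 8.67% − 2.77% = 5.90%
E(R_P) = R_f + β_P × MRP = 2.77% + 0.6765 × 5.90% = 6.76%

6.76%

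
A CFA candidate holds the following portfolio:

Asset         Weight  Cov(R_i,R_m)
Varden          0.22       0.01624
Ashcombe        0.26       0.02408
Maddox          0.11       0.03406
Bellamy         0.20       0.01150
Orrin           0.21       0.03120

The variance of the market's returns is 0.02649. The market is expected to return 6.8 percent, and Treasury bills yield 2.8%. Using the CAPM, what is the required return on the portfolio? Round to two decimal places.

6.19%

β_Varden = 0.01624 / 0.02649 = 0.6131
β_Ashcombe = 0.02408 / 0.02649 = 0.9090
β_Maddox = 0.03406 / 0.02649 = 1.2858
β_Bellamy = 0.01150 / 0.02649 = 0.4341
β_Orrin = 0.03120 / 0.02649 = 1.1778
β_P = Σ w_i β_i = 0.22×0.6131 + 0.26×0.9090 + 0.11×1.2858 + 0.20×0.4341 + 0.21×1.1778 = 0.8468
MRP = 6.8% − 2.8% = 4.00%
E(R_P) = R_f + β_P × MRP = 2.8% + 0.8468 × 4.0% = 6.19%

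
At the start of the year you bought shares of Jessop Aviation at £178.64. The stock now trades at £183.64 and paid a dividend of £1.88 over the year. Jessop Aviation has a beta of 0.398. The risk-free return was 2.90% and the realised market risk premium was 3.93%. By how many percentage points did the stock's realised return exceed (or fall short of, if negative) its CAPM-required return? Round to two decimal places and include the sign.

-0.61%

Realised HPR = (P1 + D1 − P0) / P0 = (183.64 + 1.88 − 178.64) / 178.64 = 6.88 / 178.64 = 3.8513%
CAPM required = R_f + β·MRP = 2.90% + 0.398 × 3.93% = 4.46414%
α = realised − required = 3.8513% − 4.46414% = -0.61%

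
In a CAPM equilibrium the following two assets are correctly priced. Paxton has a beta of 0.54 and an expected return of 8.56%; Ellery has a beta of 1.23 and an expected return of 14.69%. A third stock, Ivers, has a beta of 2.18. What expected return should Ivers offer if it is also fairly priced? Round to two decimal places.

23.13%

MRP (SML slope) = (14.69% − 8.56%) / (1.23 − 0.54) = 6.13% / 0.69 = 8.8841%
R_f (intercept) = 8.56% − 0.54 × 8.8841% = 3.7626%
E(R_Ivers) = R_f + β × MRP = 3.7626% + 2.18 × 8.8841% = 23.13%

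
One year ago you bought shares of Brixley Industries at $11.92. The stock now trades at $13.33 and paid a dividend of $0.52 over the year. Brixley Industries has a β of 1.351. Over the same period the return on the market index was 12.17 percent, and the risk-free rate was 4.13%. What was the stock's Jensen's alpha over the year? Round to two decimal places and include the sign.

+1.20%

Realised HPR = (P1 + D1 − P0) / P0 = (13.33 + 0.52 − 11.92) / 11.92 = 1.93 / 11.92 = 16.1913%
MRP = 12.17% − 4.13% = 8.04%
CAPM required = R_f + β·MRP = 4.13% + 1.351 × 8.04% = 14.99204%
α = realised − required = 16.1913% − 14.99204% = +1.20%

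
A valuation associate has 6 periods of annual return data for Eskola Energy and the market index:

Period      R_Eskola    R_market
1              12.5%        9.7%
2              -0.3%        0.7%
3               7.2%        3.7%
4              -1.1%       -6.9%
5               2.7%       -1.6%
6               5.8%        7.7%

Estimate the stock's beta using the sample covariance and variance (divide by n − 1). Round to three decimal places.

Mean R_i = (12.5 − 0.3 + 7.2 − 1.1 + 2.7 + 5.8) / 6 = 4.4667%
Mean R_m = (9.7 + 0.7 + 3.7 − 6.9 − 1.6 + 7.7) / 6 = 2.2167%
Σ(R_i − R̄_i)(R_m − R̄_m) = 136.2033  ⇒  Cov = 136.2033 / 5 = 27.2407
Σ(R_m − R̄_m)² = 188.2483  ⇒  Var(R_m) = 188.2483 / 5 = 37.6497
β = Cov / Var(R_m) = 27.2407 / 37.6497 = 0.7235

0.724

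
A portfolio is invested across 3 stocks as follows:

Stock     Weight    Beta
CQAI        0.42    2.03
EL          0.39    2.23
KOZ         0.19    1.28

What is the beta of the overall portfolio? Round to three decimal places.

β_P = Σ w_i β_i = 0.42×2.03 + 0.39×2.23 + 0.19×1.28 = 1.9655

1.966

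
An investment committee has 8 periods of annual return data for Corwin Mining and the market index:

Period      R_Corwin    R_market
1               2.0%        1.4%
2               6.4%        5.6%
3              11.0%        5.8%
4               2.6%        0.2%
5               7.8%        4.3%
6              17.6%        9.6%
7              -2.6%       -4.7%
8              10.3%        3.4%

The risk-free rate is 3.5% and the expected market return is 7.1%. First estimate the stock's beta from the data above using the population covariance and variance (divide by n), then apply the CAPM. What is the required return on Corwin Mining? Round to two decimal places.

Mean R_i = (2.0 + 6.4 + 11.0 + 2.6 + 7.8 + 17.6 − 2.6 + 10.3) / 8 = 6.8875%
Mean R_m = (1.4 + 5.6 + 5.8 + 0.2 + 4.3 + 9.6 − 4.7 + 3.4) / 8 = 3.2000%
Σ(R_i − R̄_i)(R_m − R̄_m) = 176.3800  ⇒  Cov = 176.3800 / 8 = 22.0475
Σ(R_m − R̄_m)² = 129.3800  ⇒  Var(R_m) = 129.3800 / 8 = 16.1725
β = Cov / Var(R_m) = 22.0475 / 16.1725 = 1.3633
MRP = 7.1% − 3.5% = 3.60%
E(R) = R_f + β × MRP = 3.5% + 1.3633 × 3.6% = 8.41%

8.41%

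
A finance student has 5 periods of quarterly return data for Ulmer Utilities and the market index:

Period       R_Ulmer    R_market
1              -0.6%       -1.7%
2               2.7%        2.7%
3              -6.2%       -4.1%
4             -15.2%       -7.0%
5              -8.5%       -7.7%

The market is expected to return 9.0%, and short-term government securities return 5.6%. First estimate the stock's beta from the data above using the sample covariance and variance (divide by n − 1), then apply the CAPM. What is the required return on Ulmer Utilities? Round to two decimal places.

Mean R_i = (-0.6 + 2.7 − 6.2 − 15.2 − 8.5) / 5 = -5.5600%
Mean R_m = (-1.7 + 2.7 − 4.1 − 7.0 − 7.7) / 5 = -3.5600%
Σ(R_i − R̄_i)(R_m − R̄_m) = 106.6120  ⇒  Cov = 106.6120 / 4 = 26.6530
Σ(R_m − R̄_m)² = 71.9120  ⇒  Var(R_m) = 71.9120 / 4 = 17.9780
β = Cov / Var(R_m) = 26.6530 / 17.9780 = 1.4825
MRP = 9.0% − 5.6% = 3.40%
E(R) = R_f + β × MRP = 5.6% + 1.4825 × 3.4% = 10.64%

10.64%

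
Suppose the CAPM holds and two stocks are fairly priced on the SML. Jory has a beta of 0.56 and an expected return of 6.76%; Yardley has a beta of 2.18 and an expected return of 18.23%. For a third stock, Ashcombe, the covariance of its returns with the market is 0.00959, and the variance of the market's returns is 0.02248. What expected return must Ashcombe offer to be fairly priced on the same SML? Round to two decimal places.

5.82%

MRP = (18.23% − 6.76%) / (2.18 − 0.56) = 7.0802%
R_f = 6.76% − 0.56 × 7.0802% = 2.7951%
β_Ashcombe = Cov / Var(R_m) = 0.00959 / 0.02248 = 0.4266
E(R_Ashcombe) = R_f + β × MRP = 2.7951% + 0.4266 × 7.0802% = 5.82%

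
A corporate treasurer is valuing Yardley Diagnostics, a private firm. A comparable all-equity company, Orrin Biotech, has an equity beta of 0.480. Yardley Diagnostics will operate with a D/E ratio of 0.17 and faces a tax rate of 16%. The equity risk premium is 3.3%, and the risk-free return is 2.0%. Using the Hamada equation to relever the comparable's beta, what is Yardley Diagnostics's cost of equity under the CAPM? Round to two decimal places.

3.81%

β_L = β_U × [1 + (1 − t)(D/E)] = 0.480 × [1 + (1 − 0.16) × 0.17]
    = 0.480 × [1 + 0.84 × 0.17] = 0.480 × 1.1428 = 0.5485
E(R) = R_f + β_L × MRP = 2.0% + 0.5485 × 3.3% = 3.81%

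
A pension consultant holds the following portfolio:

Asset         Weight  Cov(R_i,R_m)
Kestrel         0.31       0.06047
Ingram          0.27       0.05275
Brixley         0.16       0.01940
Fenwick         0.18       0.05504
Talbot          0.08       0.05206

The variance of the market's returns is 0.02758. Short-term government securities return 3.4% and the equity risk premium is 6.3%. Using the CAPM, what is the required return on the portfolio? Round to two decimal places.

β_Kestrel = 0.06047 / 0.02758 = 2.1925
β_Ingram = 0.05275 / 0.02758 = 1.9126
β_Brixley = 0.01940 / 0.02758 = 0.7034
β_Fenwick = 0.05504 / 0.02758 = 1.9956
β_Talbot = 0.05206 / 0.02758 = 1.8876
β_P = Σ w_i β_i = 0.31×2.1925 + 0.27×1.9126 + 0.16×0.7034 + 0.18×1.9956 + 0.08×1.8876 = 1.8188
E(R_P) = R_f + β_P × MRP = 3.4% + 1.8188 × 6.3% = 14.86%

14.86%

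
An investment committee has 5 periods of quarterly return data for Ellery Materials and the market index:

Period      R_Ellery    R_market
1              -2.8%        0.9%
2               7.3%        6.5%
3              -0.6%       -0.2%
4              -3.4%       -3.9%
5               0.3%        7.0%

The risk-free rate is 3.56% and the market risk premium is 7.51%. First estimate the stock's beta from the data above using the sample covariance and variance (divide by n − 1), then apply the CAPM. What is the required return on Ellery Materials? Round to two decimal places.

8.69%

Mean R_i = (-2.8 + 7.3 − 0.6 − 3.4 + 0.3) / 5 = 0.1600%
Mean R_m = (0.9 + 6.5 − 0.2 − 3.9 + 7.0) / 5 = 2.0600%
Σ(R_i − R̄_i)(R_m − R̄_m) = 58.7620  ⇒  Cov = 58.7620 / 4 = 14.6905
Σ(R_m − R̄_m)² = 86.0920  ⇒  Var(R_m) = 86.0920 / 4 = 21.5230
β = Cov / Var(R_m) = 14.6905 / 21.5230 = 0.6825
E(R) = R_f + β × MRP = 3.56% + 0.6825 × 7.51% = 8.69%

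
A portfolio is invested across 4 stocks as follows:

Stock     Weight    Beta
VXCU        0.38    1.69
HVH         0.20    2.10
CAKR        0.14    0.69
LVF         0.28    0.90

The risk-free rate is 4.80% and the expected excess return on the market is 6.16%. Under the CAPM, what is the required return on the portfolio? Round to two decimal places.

β_P = Σ w_i β_i = 0.38×1.69 + 0.20×2.10 + 0.14×0.69 + 0.28×0.90 = 1.4108
E(R_P) = R_f + β_P × MRP = 4.80% + 1.4108 × 6.16% = 13.49%

13.49%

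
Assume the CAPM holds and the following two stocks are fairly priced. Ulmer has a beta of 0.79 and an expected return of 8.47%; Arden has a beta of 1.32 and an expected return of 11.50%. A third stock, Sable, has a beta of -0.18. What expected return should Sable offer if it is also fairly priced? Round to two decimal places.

2.92%

MRP (SML slope) = (11.50% − 8.47%) / (1.32 − 0.79) = 3.03% / 0.53 = 5.7170%
R_f (intercept) = 8.47% − 0.79 × 5.7170% = 3.9536%
E(R_Sable) = R_f + β × MRP = 3.9536% + -0.18 × 5.7170% = 2.92%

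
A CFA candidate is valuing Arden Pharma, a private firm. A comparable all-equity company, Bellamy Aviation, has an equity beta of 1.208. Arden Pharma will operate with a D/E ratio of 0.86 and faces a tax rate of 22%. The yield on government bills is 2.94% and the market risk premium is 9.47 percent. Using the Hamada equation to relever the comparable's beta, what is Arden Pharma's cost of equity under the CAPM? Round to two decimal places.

22.05%

β_L = β_U × [1 + (1 − t)(D/E)] = 1.208 × [1 + (1 − 0.22) × 0.86]
    = 1.208 × [1 + 0.78 × 0.86] = 1.208 × 1.6708 = 2.0183
E(R) = R_f + β_L × MRP = 2.94% + 2.0183 × 9.47% = 22.05%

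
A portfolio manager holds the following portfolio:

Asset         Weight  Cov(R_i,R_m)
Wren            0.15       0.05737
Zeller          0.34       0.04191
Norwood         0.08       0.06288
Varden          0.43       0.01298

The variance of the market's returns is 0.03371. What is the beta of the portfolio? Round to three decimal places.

0.993

β_Wren = 0.05737 / 0.03371 = 1.7019
β_Zeller = 0.04191 / 0.03371 = 1.2433
β_Norwood = 0.06288 / 0.03371 = 1.8653
β_Varden = 0.01298 / 0.03371 = 0.3850
β_P = Σ w_i β_i = 0.15×1.7019 + 0.34×1.2433 + 0.08×1.8653 + 0.43×0.3850 = 0.9928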